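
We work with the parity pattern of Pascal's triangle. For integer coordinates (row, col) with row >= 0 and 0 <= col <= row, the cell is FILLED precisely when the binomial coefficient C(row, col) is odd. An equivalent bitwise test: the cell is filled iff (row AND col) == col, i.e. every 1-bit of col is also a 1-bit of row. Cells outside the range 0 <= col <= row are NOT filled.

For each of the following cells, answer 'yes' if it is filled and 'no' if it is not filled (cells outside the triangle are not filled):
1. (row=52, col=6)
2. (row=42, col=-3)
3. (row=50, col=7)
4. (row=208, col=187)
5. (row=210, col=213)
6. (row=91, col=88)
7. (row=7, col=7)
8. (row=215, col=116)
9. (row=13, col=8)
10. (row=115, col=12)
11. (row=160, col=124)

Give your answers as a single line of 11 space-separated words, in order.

Answer: no no no no no yes yes no yes no no

Derivation:
(52,6): row=0b110100, col=0b110, row AND col = 0b100 = 4; 4 != 6 -> empty
(42,-3): col outside [0, 42] -> not filled
(50,7): row=0b110010, col=0b111, row AND col = 0b10 = 2; 2 != 7 -> empty
(208,187): row=0b11010000, col=0b10111011, row AND col = 0b10010000 = 144; 144 != 187 -> empty
(210,213): col outside [0, 210] -> not filled
(91,88): row=0b1011011, col=0b1011000, row AND col = 0b1011000 = 88; 88 == 88 -> filled
(7,7): row=0b111, col=0b111, row AND col = 0b111 = 7; 7 == 7 -> filled
(215,116): row=0b11010111, col=0b1110100, row AND col = 0b1010100 = 84; 84 != 116 -> empty
(13,8): row=0b1101, col=0b1000, row AND col = 0b1000 = 8; 8 == 8 -> filled
(115,12): row=0b1110011, col=0b1100, row AND col = 0b0 = 0; 0 != 12 -> empty
(160,124): row=0b10100000, col=0b1111100, row AND col = 0b100000 = 32; 32 != 124 -> empty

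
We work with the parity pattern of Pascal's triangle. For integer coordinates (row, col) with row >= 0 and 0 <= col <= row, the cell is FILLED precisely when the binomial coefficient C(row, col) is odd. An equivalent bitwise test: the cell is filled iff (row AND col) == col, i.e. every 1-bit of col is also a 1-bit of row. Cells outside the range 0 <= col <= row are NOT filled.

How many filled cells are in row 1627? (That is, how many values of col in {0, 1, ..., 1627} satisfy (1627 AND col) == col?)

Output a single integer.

Answer: 128

Derivation:
1627 in binary = 11001011011
popcount(1627) = number of 1-bits in 11001011011 = 7
A col c satisfies (1627 AND c) == c iff every set bit of c is also set in 1627; each of the 7 set bits of 1627 can independently be on or off in c.
count = 2^7 = 128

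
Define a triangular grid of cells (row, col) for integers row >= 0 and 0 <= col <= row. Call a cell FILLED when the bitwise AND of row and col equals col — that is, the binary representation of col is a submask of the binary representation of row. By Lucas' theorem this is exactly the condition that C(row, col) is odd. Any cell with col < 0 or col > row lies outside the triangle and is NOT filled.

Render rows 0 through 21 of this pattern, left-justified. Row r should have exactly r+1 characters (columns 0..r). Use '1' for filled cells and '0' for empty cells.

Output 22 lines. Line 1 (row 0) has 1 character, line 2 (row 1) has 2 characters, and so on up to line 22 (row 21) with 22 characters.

Answer: 1
11
101
1111
10001
110011
1010101
11111111
100000001
1100000011
10100000101
111100001111
1000100010001
11001100110011
101010101010101
1111111111111111
10000000000000001
110000000000000011
1010000000000000101
11110000000000001111
100010000000000010001
1100110000000000110011

Derivation:
r0=0: 1
r1=1: 11
r2=10: 101
r3=11: 1111
r4=100: 10001
r5=101: 110011
r6=110: 1010101
r7=111: 11111111
r8=1000: 100000001
r9=1001: 1100000011
r10=1010: 10100000101
r11=1011: 111100001111
r12=1100: 1000100010001
r13=1101: 11001100110011
r14=1110: 101010101010101
r15=1111: 1111111111111111
r16=10000: 10000000000000001
r17=10001: 110000000000000011
r18=10010: 1010000000000000101
r19=10011: 11110000000000001111
r20=10100: 100010000000000010001
r21=10101: 1100110000000000110011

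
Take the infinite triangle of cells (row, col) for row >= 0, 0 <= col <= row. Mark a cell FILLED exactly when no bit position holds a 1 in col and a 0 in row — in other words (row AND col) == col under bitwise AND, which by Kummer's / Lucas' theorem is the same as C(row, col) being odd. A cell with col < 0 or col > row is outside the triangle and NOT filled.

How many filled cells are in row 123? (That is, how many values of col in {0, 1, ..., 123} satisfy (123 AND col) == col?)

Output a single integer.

Answer: 64

Derivation:
123 in binary = 1111011
popcount(123) = number of 1-bits in 1111011 = 6
A col c satisfies (123 AND c) == c iff every set bit of c is also set in 123; each of the 6 set bits of 123 can independently be on or off in c.
count = 2^6 = 64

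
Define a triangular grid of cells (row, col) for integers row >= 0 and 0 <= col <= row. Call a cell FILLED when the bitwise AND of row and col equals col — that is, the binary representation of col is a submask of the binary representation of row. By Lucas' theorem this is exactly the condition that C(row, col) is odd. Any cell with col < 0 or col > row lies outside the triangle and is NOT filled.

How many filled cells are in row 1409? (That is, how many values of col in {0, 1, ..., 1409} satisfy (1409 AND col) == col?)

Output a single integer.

Answer: 16

Derivation:
1409 in binary = 10110000001
popcount(1409) = number of 1-bits in 10110000001 = 4
A col c satisfies (1409 AND c) == c iff every set bit of c is also set in 1409; each of the 4 set bits of 1409 can independently be on or off in c.
count = 2^4 = 16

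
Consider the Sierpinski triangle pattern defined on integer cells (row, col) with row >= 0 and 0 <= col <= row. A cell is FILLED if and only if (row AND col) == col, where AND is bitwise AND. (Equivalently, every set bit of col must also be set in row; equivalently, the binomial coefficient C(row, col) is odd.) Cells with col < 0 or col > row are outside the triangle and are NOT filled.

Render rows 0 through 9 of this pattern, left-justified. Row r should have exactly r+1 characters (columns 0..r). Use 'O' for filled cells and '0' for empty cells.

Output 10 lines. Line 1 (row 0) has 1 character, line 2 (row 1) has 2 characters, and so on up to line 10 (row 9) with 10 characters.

Answer: O
OO
O0O
OOOO
O000O
OO00OO
O0O0O0O
OOOOOOOO
O0000000O
OO000000OO

Derivation:
r0=0: O
r1=1: OO
r2=10: O0O
r3=11: OOOO
r4=100: O000O
r5=101: OO00OO
r6=110: O0O0O0O
r7=111: OOOOOOOO
r8=1000: O0000000O
r9=1001: OO000000OO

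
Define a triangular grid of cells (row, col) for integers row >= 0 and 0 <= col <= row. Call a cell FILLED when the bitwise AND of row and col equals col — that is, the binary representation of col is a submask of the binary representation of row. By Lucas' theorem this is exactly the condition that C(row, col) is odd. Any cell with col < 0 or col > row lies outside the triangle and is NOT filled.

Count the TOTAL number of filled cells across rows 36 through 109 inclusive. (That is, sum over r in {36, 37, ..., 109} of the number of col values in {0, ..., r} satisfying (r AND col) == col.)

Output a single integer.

Answer: 1182

Derivation:
r36=100100 pc2: +4 =4
r37=100101 pc3: +8 =12
r38=100110 pc3: +8 =20
r39=100111 pc4: +16 =36
r40=101000 pc2: +4 =40
r41=101001 pc3: +8 =48
r42=101010 pc3: +8 =56
r43=101011 pc4: +16 =72
r44=101100 pc3: +8 =80
r45=101101 pc4: +16 =96
r46=101110 pc4: +16 =112
r47=101111 pc5: +32 =144
r48=110000 pc2: +4 =148
r49=110001 pc3: +8 =156
r50=110010 pc3: +8 =164
r51=110011 pc4: +16 =180
r52=110100 pc3: +8 =188
r53=110101 pc4: +16 =204
r54=110110 pc4: +16 =220
r55=110111 pc5: +32 =252
r56=111000 pc3: +8 =260
r57=111001 pc4: +16 =276
r58=111010 pc4: +16 =292
r59=111011 pc5: +32 =324
r60=111100 pc4: +16 =340
r61=111101 pc5: +32 =372
r62=111110 pc5: +32 =404
r63=111111 pc6: +64 =468
r64=1000000 pc1: +2 =470
r65=1000001 pc2: +4 =474
r66=1000010 pc2: +4 =478
r67=1000011 pc3: +8 =486
r68=1000100 pc2: +4 =490
r69=1000101 pc3: +8 =498
r70=1000110 pc3: +8 =506
r71=1000111 pc4: +16 =522
r72=1001000 pc2: +4 =526
r73=1001001 pc3: +8 =534
r74=1001010 pc3: +8 =542
r75=1001011 pc4: +16 =558
r76=1001100 pc3: +8 =566
r77=1001101 pc4: +16 =582
r78=1001110 pc4: +16 =598
r79=1001111 pc5: +32 =630
r80=1010000 pc2: +4 =634
r81=1010001 pc3: +8 =642
r82=1010010 pc3: +8 =650
r83=1010011 pc4: +16 =666
r84=1010100 pc3: +8 =674
r85=1010101 pc4: +16 =690
r86=1010110 pc4: +16 =706
r87=1010111 pc5: +32 =738
r88=1011000 pc3: +8 =746
r89=1011001 pc4: +16 =762
r90=1011010 pc4: +16 =778
r91=1011011 pc5: +32 =810
r92=1011100 pc4: +16 =826
r93=1011101 pc5: +32 =858
r94=1011110 pc5: +32 =890
r95=1011111 pc6: +64 =954
r96=1100000 pc2: +4 =958
r97=1100001 pc3: +8 =966
r98=1100010 pc3: +8 =974
r99=1100011 pc4: +16 =990
r100=1100100 pc3: +8 =998
r101=1100101 pc4: +16 =1014
r102=1100110 pc4: +16 =1030
r103=1100111 pc5: +32 =1062
r104=1101000 pc3: +8 =1070
r105=1101001 pc4: +16 =1086
r106=1101010 pc4: +16 =1102
r107=1101011 pc5: +32 =1134
r108=1101100 pc4: +16 =1150
r109=1101101 pc5: +32 =1182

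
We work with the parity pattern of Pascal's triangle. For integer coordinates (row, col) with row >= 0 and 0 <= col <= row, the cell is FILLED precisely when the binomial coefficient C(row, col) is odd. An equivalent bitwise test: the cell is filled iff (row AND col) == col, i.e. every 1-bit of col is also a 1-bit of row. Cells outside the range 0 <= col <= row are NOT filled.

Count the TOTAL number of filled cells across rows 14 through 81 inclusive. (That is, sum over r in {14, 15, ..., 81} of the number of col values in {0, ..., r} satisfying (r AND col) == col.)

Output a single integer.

Answer: 846

Derivation:
r14=1110 pc3: +8 =8
r15=1111 pc4: +16 =24
r16=10000 pc1: +2 =26
r17=10001 pc2: +4 =30
r18=10010 pc2: +4 =34
r19=10011 pc3: +8 =42
r20=10100 pc2: +4 =46
r21=10101 pc3: +8 =54
r22=10110 pc3: +8 =62
r23=10111 pc4: +16 =78
r24=11000 pc2: +4 =82
r25=11001 pc3: +8 =90
r26=11010 pc3: +8 =98
r27=11011 pc4: +16 =114
r28=11100 pc3: +8 =122
r29=11101 pc4: +16 =138
r30=11110 pc4: +16 =154
r31=11111 pc5: +32 =186
r32=100000 pc1: +2 =188
r33=100001 pc2: +4 =192
r34=100010 pc2: +4 =196
r35=100011 pc3: +8 =204
r36=100100 pc2: +4 =208
r37=100101 pc3: +8 =216
r38=100110 pc3: +8 =224
r39=100111 pc4: +16 =240
r40=101000 pc2: +4 =244
r41=101001 pc3: +8 =252
r42=101010 pc3: +8 =260
r43=101011 pc4: +16 =276
r44=101100 pc3: +8 =284
r45=101101 pc4: +16 =300
r46=101110 pc4: +16 =316
r47=101111 pc5: +32 =348
r48=110000 pc2: +4 =352
r49=110001 pc3: +8 =360
r50=110010 pc3: +8 =368
r51=110011 pc4: +16 =384
r52=110100 pc3: +8 =392
r53=110101 pc4: +16 =408
r54=110110 pc4: +16 =424
r55=110111 pc5: +32 =456
r56=111000 pc3: +8 =464
r57=111001 pc4: +16 =480
r58=111010 pc4: +16 =496
r59=111011 pc5: +32 =528
r60=111100 pc4: +16 =544
r61=111101 pc5: +32 =576
r62=111110 pc5: +32 =608
r63=111111 pc6: +64 =672
r64=1000000 pc1: +2 =674
r65=1000001 pc2: +4 =678
r66=1000010 pc2: +4 =682
r67=1000011 pc3: +8 =690
r68=1000100 pc2: +4 =694
r69=1000101 pc3: +8 =702
r70=1000110 pc3: +8 =710
r71=1000111 pc4: +16 =726
r72=1001000 pc2: +4 =730
r73=1001001 pc3: +8 =738
r74=1001010 pc3: +8 =746
r75=1001011 pc4: +16 =762
r76=1001100 pc3: +8 =770
r77=1001101 pc4: +16 =786
r78=1001110 pc4: +16 =802
r79=1001111 pc5: +32 =834
r80=1010000 pc2: +4 =838
r81=1010001 pc3: +8 =846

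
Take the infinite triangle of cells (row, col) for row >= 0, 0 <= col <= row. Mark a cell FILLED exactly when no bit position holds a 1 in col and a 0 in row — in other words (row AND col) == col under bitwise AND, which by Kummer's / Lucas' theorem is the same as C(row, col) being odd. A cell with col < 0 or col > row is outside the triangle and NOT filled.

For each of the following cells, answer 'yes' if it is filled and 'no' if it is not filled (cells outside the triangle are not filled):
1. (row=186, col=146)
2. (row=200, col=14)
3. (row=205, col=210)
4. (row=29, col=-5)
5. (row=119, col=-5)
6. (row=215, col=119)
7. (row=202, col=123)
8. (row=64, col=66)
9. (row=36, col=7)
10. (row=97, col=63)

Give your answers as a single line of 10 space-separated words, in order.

(186,146): row=0b10111010, col=0b10010010, row AND col = 0b10010010 = 146; 146 == 146 -> filled
(200,14): row=0b11001000, col=0b1110, row AND col = 0b1000 = 8; 8 != 14 -> empty
(205,210): col outside [0, 205] -> not filled
(29,-5): col outside [0, 29] -> not filled
(119,-5): col outside [0, 119] -> not filled
(215,119): row=0b11010111, col=0b1110111, row AND col = 0b1010111 = 87; 87 != 119 -> empty
(202,123): row=0b11001010, col=0b1111011, row AND col = 0b1001010 = 74; 74 != 123 -> empty
(64,66): col outside [0, 64] -> not filled
(36,7): row=0b100100, col=0b111, row AND col = 0b100 = 4; 4 != 7 -> empty
(97,63): row=0b1100001, col=0b111111, row AND col = 0b100001 = 33; 33 != 63 -> empty

Answer: yes no no no no no no no no no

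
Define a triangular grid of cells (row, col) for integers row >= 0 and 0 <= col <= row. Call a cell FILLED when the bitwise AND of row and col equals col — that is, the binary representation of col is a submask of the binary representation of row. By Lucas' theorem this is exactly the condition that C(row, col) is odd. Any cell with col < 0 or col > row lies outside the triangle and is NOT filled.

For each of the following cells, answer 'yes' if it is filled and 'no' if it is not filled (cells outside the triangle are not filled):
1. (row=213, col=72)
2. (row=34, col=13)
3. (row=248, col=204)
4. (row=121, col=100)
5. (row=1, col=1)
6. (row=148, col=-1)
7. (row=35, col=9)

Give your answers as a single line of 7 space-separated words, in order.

(213,72): row=0b11010101, col=0b1001000, row AND col = 0b1000000 = 64; 64 != 72 -> empty
(34,13): row=0b100010, col=0b1101, row AND col = 0b0 = 0; 0 != 13 -> empty
(248,204): row=0b11111000, col=0b11001100, row AND col = 0b11001000 = 200; 200 != 204 -> empty
(121,100): row=0b1111001, col=0b1100100, row AND col = 0b1100000 = 96; 96 != 100 -> empty
(1,1): row=0b1, col=0b1, row AND col = 0b1 = 1; 1 == 1 -> filled
(148,-1): col outside [0, 148] -> not filled
(35,9): row=0b100011, col=0b1001, row AND col = 0b1 = 1; 1 != 9 -> empty

Answer: no no no no yes no no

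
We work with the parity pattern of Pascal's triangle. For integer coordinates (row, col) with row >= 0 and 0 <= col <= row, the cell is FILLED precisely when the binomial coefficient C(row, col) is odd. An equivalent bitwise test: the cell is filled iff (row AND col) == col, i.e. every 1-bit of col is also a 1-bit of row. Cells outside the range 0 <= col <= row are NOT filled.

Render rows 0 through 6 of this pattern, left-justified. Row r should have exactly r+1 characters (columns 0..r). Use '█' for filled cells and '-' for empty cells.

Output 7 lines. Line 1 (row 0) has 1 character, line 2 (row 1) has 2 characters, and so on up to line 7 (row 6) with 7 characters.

r0=0: █
r1=1: ██
r2=10: █-█
r3=11: ████
r4=100: █---█
r5=101: ██--██
r6=110: █-█-█-█

Answer: █
██
█-█
████
█---█
██--██
█-█-█-█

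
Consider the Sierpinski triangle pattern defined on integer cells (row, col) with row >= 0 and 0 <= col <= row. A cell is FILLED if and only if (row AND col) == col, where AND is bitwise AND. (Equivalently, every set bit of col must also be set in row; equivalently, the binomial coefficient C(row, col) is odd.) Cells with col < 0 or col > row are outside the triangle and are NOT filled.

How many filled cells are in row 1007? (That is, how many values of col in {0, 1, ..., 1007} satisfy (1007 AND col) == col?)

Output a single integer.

Answer: 512

Derivation:
1007 in binary = 1111101111
popcount(1007) = number of 1-bits in 1111101111 = 9
A col c satisfies (1007 AND c) == c iff every set bit of c is also set in 1007; each of the 9 set bits of 1007 can independently be on or off in c.
count = 2^9 = 512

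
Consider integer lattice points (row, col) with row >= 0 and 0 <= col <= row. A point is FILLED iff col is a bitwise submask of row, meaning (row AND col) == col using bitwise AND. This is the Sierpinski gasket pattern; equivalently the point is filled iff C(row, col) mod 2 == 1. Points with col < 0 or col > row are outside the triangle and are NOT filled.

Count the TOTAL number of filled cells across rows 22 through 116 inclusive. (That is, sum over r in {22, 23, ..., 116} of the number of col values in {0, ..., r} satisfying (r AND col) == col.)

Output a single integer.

r22=10110 pc3: +8 =8
r23=10111 pc4: +16 =24
r24=11000 pc2: +4 =28
r25=11001 pc3: +8 =36
r26=11010 pc3: +8 =44
r27=11011 pc4: +16 =60
r28=11100 pc3: +8 =68
r29=11101 pc4: +16 =84
r30=11110 pc4: +16 =100
r31=11111 pc5: +32 =132
r32=100000 pc1: +2 =134
r33=100001 pc2: +4 =138
r34=100010 pc2: +4 =142
r35=100011 pc3: +8 =150
r36=100100 pc2: +4 =154
r37=100101 pc3: +8 =162
r38=100110 pc3: +8 =170
r39=100111 pc4: +16 =186
r40=101000 pc2: +4 =190
r41=101001 pc3: +8 =198
r42=101010 pc3: +8 =206
r43=101011 pc4: +16 =222
r44=101100 pc3: +8 =230
r45=101101 pc4: +16 =246
r46=101110 pc4: +16 =262
r47=101111 pc5: +32 =294
r48=110000 pc2: +4 =298
r49=110001 pc3: +8 =306
r50=110010 pc3: +8 =314
r51=110011 pc4: +16 =330
r52=110100 pc3: +8 =338
r53=110101 pc4: +16 =354
r54=110110 pc4: +16 =370
r55=110111 pc5: +32 =402
r56=111000 pc3: +8 =410
r57=111001 pc4: +16 =426
r58=111010 pc4: +16 =442
r59=111011 pc5: +32 =474
r60=111100 pc4: +16 =490
r61=111101 pc5: +32 =522
r62=111110 pc5: +32 =554
r63=111111 pc6: +64 =618
r64=1000000 pc1: +2 =620
r65=1000001 pc2: +4 =624
r66=1000010 pc2: +4 =628
r67=1000011 pc3: +8 =636
r68=1000100 pc2: +4 =640
r69=1000101 pc3: +8 =648
r70=1000110 pc3: +8 =656
r71=1000111 pc4: +16 =672
r72=1001000 pc2: +4 =676
r73=1001001 pc3: +8 =684
r74=1001010 pc3: +8 =692
r75=1001011 pc4: +16 =708
r76=1001100 pc3: +8 =716
r77=1001101 pc4: +16 =732
r78=1001110 pc4: +16 =748
r79=1001111 pc5: +32 =780
r80=1010000 pc2: +4 =784
r81=1010001 pc3: +8 =792
r82=1010010 pc3: +8 =800
r83=1010011 pc4: +16 =816
r84=1010100 pc3: +8 =824
r85=1010101 pc4: +16 =840
r86=1010110 pc4: +16 =856
r87=1010111 pc5: +32 =888
r88=1011000 pc3: +8 =896
r89=1011001 pc4: +16 =912
r90=1011010 pc4: +16 =928
r91=1011011 pc5: +32 =960
r92=1011100 pc4: +16 =976
r93=1011101 pc5: +32 =1008
r94=1011110 pc5: +32 =1040
r95=1011111 pc6: +64 =1104
r96=1100000 pc2: +4 =1108
r97=1100001 pc3: +8 =1116
r98=1100010 pc3: +8 =1124
r99=1100011 pc4: +16 =1140
r100=1100100 pc3: +8 =1148
r101=1100101 pc4: +16 =1164
r102=1100110 pc4: +16 =1180
r103=1100111 pc5: +32 =1212
r104=1101000 pc3: +8 =1220
r105=1101001 pc4: +16 =1236
r106=1101010 pc4: +16 =1252
r107=1101011 pc5: +32 =1284
r108=1101100 pc4: +16 =1300
r109=1101101 pc5: +32 =1332
r110=1101110 pc5: +32 =1364
r111=1101111 pc6: +64 =1428
r112=1110000 pc3: +8 =1436
r113=1110001 pc4: +16 =1452
r114=1110010 pc4: +16 =1468
r115=1110011 pc5: +32 =1500
r116=1110100 pc4: +16 =1516

Answer: 1516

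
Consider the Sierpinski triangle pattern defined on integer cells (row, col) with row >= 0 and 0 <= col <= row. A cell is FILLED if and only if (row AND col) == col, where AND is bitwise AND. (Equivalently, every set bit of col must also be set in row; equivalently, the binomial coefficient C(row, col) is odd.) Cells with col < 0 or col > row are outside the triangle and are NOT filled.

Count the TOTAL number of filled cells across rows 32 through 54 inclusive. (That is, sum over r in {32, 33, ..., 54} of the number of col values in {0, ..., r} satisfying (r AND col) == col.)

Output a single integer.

Answer: 238

Derivation:
r32=100000 pc1: +2 =2
r33=100001 pc2: +4 =6
r34=100010 pc2: +4 =10
r35=100011 pc3: +8 =18
r36=100100 pc2: +4 =22
r37=100101 pc3: +8 =30
r38=100110 pc3: +8 =38
r39=100111 pc4: +16 =54
r40=101000 pc2: +4 =58
r41=101001 pc3: +8 =66
r42=101010 pc3: +8 =74
r43=101011 pc4: +16 =90
r44=101100 pc3: +8 =98
r45=101101 pc4: +16 =114
r46=101110 pc4: +16 =130
r47=101111 pc5: +32 =162
r48=110000 pc2: +4 =166
r49=110001 pc3: +8 =174
r50=110010 pc3: +8 =182
r51=110011 pc4: +16 =198
r52=110100 pc3: +8 =206
r53=110101 pc4: +16 =222
r54=110110 pc4: +16 =238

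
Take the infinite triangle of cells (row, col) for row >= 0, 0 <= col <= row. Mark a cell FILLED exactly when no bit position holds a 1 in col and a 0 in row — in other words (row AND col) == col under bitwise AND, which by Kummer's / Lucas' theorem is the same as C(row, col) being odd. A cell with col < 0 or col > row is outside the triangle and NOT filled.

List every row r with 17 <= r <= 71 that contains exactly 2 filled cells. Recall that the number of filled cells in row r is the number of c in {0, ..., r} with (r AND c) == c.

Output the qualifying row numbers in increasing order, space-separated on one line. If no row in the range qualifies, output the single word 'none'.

Row r has 2^popcount(r) filled cells, so we need popcount(r) = log2(2) = 1.
Scan r = 17..71 and keep those with exactly 1 one-bits:
r=17=10001 popcount=2 -> skip
r=18=10010 popcount=2 -> skip
r=19=10011 popcount=3 -> skip
r=20=10100 popcount=2 -> skip
r=21=10101 popcount=3 -> skip
r=22=10110 popcount=3 -> skip
r=23=10111 popcount=4 -> skip
r=24=11000 popcount=2 -> skip
r=25=11001 popcount=3 -> skip
r=26=11010 popcount=3 -> skip
r=27=11011 popcount=4 -> skip
r=28=11100 popcount=3 -> skip
r=29=11101 popcount=4 -> skip
r=30=11110 popcount=4 -> skip
r=31=11111 popcount=5 -> skip
r=32=100000 popcount=1 -> KEEP
r=33=100001 popcount=2 -> skip
r=34=100010 popcount=2 -> skip
r=35=100011 popcount=3 -> skip
r=36=100100 popcount=2 -> skip
r=37=100101 popcount=3 -> skip
r=38=100110 popcount=3 -> skip
r=39=100111 popcount=4 -> skip
r=40=101000 popcount=2 -> skip
r=41=101001 popcount=3 -> skip
r=42=101010 popcount=3 -> skip
r=43=101011 popcount=4 -> skip
r=44=101100 popcount=3 -> skip
r=45=101101 popcount=4 -> skip
r=46=101110 popcount=4 -> skip
r=47=101111 popcount=5 -> skip
r=48=110000 popcount=2 -> skip
r=49=110001 popcount=3 -> skip
r=50=110010 popcount=3 -> skip
r=51=110011 popcount=4 -> skip
r=52=110100 popcount=3 -> skip
r=53=110101 popcount=4 -> skip
r=54=110110 popcount=4 -> skip
r=55=110111 popcount=5 -> skip
r=56=111000 popcount=3 -> skip
r=57=111001 popcount=4 -> skip
r=58=111010 popcount=4 -> skip
r=59=111011 popcount=5 -> skip
r=60=111100 popcount=4 -> skip
r=61=111101 popcount=5 -> skip
r=62=111110 popcount=5 -> skip
r=63=111111 popcount=6 -> skip
r=64=1000000 popcount=1 -> KEEP
r=65=1000001 popcount=2 -> skip
r=66=1000010 popcount=2 -> skip
r=67=1000011 popcount=3 -> skip
r=68=1000100 popcount=2 -> skip
r=69=1000101 popcount=3 -> skip
r=70=1000110 popcount=3 -> skip
r=71=1000111 popcount=4 -> skip
Kept rows: 32 64

Answer: 32 64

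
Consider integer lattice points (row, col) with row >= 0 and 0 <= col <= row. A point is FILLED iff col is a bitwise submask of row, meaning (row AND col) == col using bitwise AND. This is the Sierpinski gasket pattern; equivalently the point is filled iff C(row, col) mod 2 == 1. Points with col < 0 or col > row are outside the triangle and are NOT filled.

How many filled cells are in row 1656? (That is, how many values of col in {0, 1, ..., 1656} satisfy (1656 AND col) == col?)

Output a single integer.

1656 in binary = 11001111000
popcount(1656) = number of 1-bits in 11001111000 = 6
A col c satisfies (1656 AND c) == c iff every set bit of c is also set in 1656; each of the 6 set bits of 1656 can independently be on or off in c.
count = 2^6 = 64

Answer: 64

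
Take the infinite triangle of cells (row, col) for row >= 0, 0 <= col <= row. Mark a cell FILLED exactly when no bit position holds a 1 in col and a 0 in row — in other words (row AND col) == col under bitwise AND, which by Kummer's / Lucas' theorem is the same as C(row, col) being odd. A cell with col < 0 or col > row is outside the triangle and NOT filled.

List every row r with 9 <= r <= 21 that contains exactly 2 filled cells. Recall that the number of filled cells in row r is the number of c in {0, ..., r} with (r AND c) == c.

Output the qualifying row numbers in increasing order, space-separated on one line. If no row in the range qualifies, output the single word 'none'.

Row r has 2^popcount(r) filled cells, so we need popcount(r) = log2(2) = 1.
Scan r = 9..21 and keep those with exactly 1 one-bits:
r=9=1001 popcount=2 -> skip
r=10=1010 popcount=2 -> skip
r=11=1011 popcount=3 -> skip
r=12=1100 popcount=2 -> skip
r=13=1101 popcount=3 -> skip
r=14=1110 popcount=3 -> skip
r=15=1111 popcount=4 -> skip
r=16=10000 popcount=1 -> KEEP
r=17=10001 popcount=2 -> skip
r=18=10010 popcount=2 -> skip
r=19=10011 popcount=3 -> skip
r=20=10100 popcount=2 -> skip
r=21=10101 popcount=3 -> skip
Kept rows: 16

Answer: 16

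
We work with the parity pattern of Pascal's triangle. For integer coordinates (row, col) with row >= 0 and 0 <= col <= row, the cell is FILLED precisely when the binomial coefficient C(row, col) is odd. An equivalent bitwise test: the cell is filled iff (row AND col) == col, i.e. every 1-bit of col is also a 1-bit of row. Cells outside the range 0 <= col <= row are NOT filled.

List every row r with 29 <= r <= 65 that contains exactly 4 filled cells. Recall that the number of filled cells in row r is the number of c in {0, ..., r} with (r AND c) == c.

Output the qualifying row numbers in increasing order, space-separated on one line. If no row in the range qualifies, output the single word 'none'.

Answer: 33 34 36 40 48 65

Derivation:
Row r has 2^popcount(r) filled cells, so we need popcount(r) = log2(4) = 2.
Scan r = 29..65 and keep those with exactly 2 one-bits:
r=29=11101 popcount=4 -> skip
r=30=11110 popcount=4 -> skip
r=31=11111 popcount=5 -> skip
r=32=100000 popcount=1 -> skip
r=33=100001 popcount=2 -> KEEP
r=34=100010 popcount=2 -> KEEP
r=35=100011 popcount=3 -> skip
r=36=100100 popcount=2 -> KEEP
r=37=100101 popcount=3 -> skip
r=38=100110 popcount=3 -> skip
r=39=100111 popcount=4 -> skip
r=40=101000 popcount=2 -> KEEP
r=41=101001 popcount=3 -> skip
r=42=101010 popcount=3 -> skip
r=43=101011 popcount=4 -> skip
r=44=101100 popcount=3 -> skip
r=45=101101 popcount=4 -> skip
r=46=101110 popcount=4 -> skip
r=47=101111 popcount=5 -> skip
r=48=110000 popcount=2 -> KEEP
r=49=110001 popcount=3 -> skip
r=50=110010 popcount=3 -> skip
r=51=110011 popcount=4 -> skip
r=52=110100 popcount=3 -> skip
r=53=110101 popcount=4 -> skip
r=54=110110 popcount=4 -> skip
r=55=110111 popcount=5 -> skip
r=56=111000 popcount=3 -> skip
r=57=111001 popcount=4 -> skip
r=58=111010 popcount=4 -> skip
r=59=111011 popcount=5 -> skip
r=60=111100 popcount=4 -> skip
r=61=111101 popcount=5 -> skip
r=62=111110 popcount=5 -> skip
r=63=111111 popcount=6 -> skip
r=64=1000000 popcount=1 -> skip
r=65=1000001 popcount=2 -> KEEP
Kept rows: 33 34 36 40 48 65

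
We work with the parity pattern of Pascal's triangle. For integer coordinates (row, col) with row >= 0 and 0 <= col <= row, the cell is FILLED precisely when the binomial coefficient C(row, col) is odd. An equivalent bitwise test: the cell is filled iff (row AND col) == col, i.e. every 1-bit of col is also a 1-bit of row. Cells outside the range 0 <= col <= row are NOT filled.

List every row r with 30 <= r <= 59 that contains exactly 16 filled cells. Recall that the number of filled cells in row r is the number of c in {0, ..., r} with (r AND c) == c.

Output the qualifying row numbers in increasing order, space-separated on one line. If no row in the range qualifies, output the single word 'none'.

Row r has 2^popcount(r) filled cells, so we need popcount(r) = log2(16) = 4.
Scan r = 30..59 and keep those with exactly 4 one-bits:
r=30=11110 popcount=4 -> KEEP
r=31=11111 popcount=5 -> skip
r=32=100000 popcount=1 -> skip
r=33=100001 popcount=2 -> skip
r=34=100010 popcount=2 -> skip
r=35=100011 popcount=3 -> skip
r=36=100100 popcount=2 -> skip
r=37=100101 popcount=3 -> skip
r=38=100110 popcount=3 -> skip
r=39=100111 popcount=4 -> KEEP
r=40=101000 popcount=2 -> skip
r=41=101001 popcount=3 -> skip
r=42=101010 popcount=3 -> skip
r=43=101011 popcount=4 -> KEEP
r=44=101100 popcount=3 -> skip
r=45=101101 popcount=4 -> KEEP
r=46=101110 popcount=4 -> KEEP
r=47=101111 popcount=5 -> skip
r=48=110000 popcount=2 -> skip
r=49=110001 popcount=3 -> skip
r=50=110010 popcount=3 -> skip
r=51=110011 popcount=4 -> KEEP
r=52=110100 popcount=3 -> skip
r=53=110101 popcount=4 -> KEEP
r=54=110110 popcount=4 -> KEEP
r=55=110111 popcount=5 -> skip
r=56=111000 popcount=3 -> skip
r=57=111001 popcount=4 -> KEEP
r=58=111010 popcount=4 -> KEEP
r=59=111011 popcount=5 -> skip
Kept rows: 30 39 43 45 46 51 53 54 57 58

Answer: 30 39 43 45 46 51 53 54 57 58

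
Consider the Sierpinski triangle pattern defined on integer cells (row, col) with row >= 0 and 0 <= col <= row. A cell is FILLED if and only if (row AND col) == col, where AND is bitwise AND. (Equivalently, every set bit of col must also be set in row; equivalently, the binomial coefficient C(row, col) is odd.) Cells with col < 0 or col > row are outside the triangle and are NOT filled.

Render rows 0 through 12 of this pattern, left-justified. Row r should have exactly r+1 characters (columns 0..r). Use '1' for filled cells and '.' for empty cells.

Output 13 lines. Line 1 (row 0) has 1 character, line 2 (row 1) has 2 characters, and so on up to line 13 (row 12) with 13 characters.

r0=0: 1
r1=1: 11
r2=10: 1.1
r3=11: 1111
r4=100: 1...1
r5=101: 11..11
r6=110: 1.1.1.1
r7=111: 11111111
r8=1000: 1.......1
r9=1001: 11......11
r10=1010: 1.1.....1.1
r11=1011: 1111....1111
r12=1100: 1...1...1...1

Answer: 1
11
1.1
1111
1...1
11..11
1.1.1.1
11111111
1.......1
11......11
1.1.....1.1
1111....1111
1...1...1...1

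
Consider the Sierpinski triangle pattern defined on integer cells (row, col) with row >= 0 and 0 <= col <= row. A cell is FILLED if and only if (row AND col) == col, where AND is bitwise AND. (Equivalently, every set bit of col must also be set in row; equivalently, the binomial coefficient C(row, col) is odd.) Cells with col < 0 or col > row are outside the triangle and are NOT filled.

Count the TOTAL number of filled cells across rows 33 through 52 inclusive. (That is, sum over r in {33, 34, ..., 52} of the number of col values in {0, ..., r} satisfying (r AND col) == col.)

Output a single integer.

Answer: 204

Derivation:
r33=100001 pc2: +4 =4
r34=100010 pc2: +4 =8
r35=100011 pc3: +8 =16
r36=100100 pc2: +4 =20
r37=100101 pc3: +8 =28
r38=100110 pc3: +8 =36
r39=100111 pc4: +16 =52
r40=101000 pc2: +4 =56
r41=101001 pc3: +8 =64
r42=101010 pc3: +8 =72
r43=101011 pc4: +16 =88
r44=101100 pc3: +8 =96
r45=101101 pc4: +16 =112
r46=101110 pc4: +16 =128
r47=101111 pc5: +32 =160
r48=110000 pc2: +4 =164
r49=110001 pc3: +8 =172
r50=110010 pc3: +8 =180
r51=110011 pc4: +16 =196
r52=110100 pc3: +8 =204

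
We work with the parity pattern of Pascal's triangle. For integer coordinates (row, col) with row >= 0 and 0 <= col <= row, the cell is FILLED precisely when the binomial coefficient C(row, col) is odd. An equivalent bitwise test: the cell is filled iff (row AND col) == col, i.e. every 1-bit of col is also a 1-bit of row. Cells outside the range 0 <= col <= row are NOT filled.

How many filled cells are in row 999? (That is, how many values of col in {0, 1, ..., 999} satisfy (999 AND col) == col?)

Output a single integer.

999 in binary = 1111100111
popcount(999) = number of 1-bits in 1111100111 = 8
A col c satisfies (999 AND c) == c iff every set bit of c is also set in 999; each of the 8 set bits of 999 can independently be on or off in c.
count = 2^8 = 256

Answer: 256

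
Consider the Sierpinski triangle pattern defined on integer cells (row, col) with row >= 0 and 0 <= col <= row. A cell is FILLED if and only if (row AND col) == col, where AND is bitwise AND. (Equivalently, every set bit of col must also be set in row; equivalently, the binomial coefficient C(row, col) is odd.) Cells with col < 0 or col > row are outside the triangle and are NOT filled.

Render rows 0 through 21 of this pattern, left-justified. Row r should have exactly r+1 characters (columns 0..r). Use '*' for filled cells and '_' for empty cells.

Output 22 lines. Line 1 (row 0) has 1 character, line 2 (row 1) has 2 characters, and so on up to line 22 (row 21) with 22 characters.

Answer: *
**
*_*
****
*___*
**__**
*_*_*_*
********
*_______*
**______**
*_*_____*_*
****____****
*___*___*___*
**__**__**__**
*_*_*_*_*_*_*_*
****************
*_______________*
**______________**
*_*_____________*_*
****____________****
*___*___________*___*
**__**__________**__**

Derivation:
r0=0: *
r1=1: **
r2=10: *_*
r3=11: ****
r4=100: *___*
r5=101: **__**
r6=110: *_*_*_*
r7=111: ********
r8=1000: *_______*
r9=1001: **______**
r10=1010: *_*_____*_*
r11=1011: ****____****
r12=1100: *___*___*___*
r13=1101: **__**__**__**
r14=1110: *_*_*_*_*_*_*_*
r15=1111: ****************
r16=10000: *_______________*
r17=10001: **______________**
r18=10010: *_*_____________*_*
r19=10011: ****____________****
r20=10100: *___*___________*___*
r21=10101: **__**__________**__**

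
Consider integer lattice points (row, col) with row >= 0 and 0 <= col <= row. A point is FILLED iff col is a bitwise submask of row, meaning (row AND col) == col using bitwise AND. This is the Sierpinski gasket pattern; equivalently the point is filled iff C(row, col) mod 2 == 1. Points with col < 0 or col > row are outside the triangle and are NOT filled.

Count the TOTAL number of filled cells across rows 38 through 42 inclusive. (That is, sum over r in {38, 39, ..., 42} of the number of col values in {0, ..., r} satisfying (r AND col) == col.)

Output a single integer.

Answer: 44

Derivation:
r38=100110 pc3: +8 =8
r39=100111 pc4: +16 =24
r40=101000 pc2: +4 =28
r41=101001 pc3: +8 =36
r42=101010 pc3: +8 =44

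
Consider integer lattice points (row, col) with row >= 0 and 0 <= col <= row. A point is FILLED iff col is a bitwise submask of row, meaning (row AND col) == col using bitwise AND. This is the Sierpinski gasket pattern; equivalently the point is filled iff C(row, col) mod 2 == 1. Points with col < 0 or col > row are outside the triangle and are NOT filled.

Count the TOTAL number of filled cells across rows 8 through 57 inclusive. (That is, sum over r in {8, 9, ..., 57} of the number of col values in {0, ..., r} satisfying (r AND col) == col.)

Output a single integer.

Answer: 510

Derivation:
r8=1000 pc1: +2 =2
r9=1001 pc2: +4 =6
r10=1010 pc2: +4 =10
r11=1011 pc3: +8 =18
r12=1100 pc2: +4 =22
r13=1101 pc3: +8 =30
r14=1110 pc3: +8 =38
r15=1111 pc4: +16 =54
r16=10000 pc1: +2 =56
r17=10001 pc2: +4 =60
r18=10010 pc2: +4 =64
r19=10011 pc3: +8 =72
r20=10100 pc2: +4 =76
r21=10101 pc3: +8 =84
r22=10110 pc3: +8 =92
r23=10111 pc4: +16 =108
r24=11000 pc2: +4 =112
r25=11001 pc3: +8 =120
r26=11010 pc3: +8 =128
r27=11011 pc4: +16 =144
r28=11100 pc3: +8 =152
r29=11101 pc4: +16 =168
r30=11110 pc4: +16 =184
r31=11111 pc5: +32 =216
r32=100000 pc1: +2 =218
r33=100001 pc2: +4 =222
r34=100010 pc2: +4 =226
r35=100011 pc3: +8 =234
r36=100100 pc2: +4 =238
r37=100101 pc3: +8 =246
r38=100110 pc3: +8 =254
r39=100111 pc4: +16 =270
r40=101000 pc2: +4 =274
r41=101001 pc3: +8 =282
r42=101010 pc3: +8 =290
r43=101011 pc4: +16 =306
r44=101100 pc3: +8 =314
r45=101101 pc4: +16 =330
r46=101110 pc4: +16 =346
r47=101111 pc5: +32 =378
r48=110000 pc2: +4 =382
r49=110001 pc3: +8 =390
r50=110010 pc3: +8 =398
r51=110011 pc4: +16 =414
r52=110100 pc3: +8 =422
r53=110101 pc4: +16 =438
r54=110110 pc4: +16 =454
r55=110111 pc5: +32 =486
r56=111000 pc3: +8 =494
r57=111001 pc4: +16 =510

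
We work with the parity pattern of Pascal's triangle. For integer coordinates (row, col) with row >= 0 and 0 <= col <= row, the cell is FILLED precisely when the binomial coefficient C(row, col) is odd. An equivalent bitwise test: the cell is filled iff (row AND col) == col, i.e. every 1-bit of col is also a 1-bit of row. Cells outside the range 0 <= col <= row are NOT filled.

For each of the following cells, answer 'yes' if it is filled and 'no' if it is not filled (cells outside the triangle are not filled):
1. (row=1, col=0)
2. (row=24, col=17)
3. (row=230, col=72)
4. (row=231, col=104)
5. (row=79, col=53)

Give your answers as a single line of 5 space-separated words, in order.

Answer: yes no no no no

Derivation:
(1,0): row=0b1, col=0b0, row AND col = 0b0 = 0; 0 == 0 -> filled
(24,17): row=0b11000, col=0b10001, row AND col = 0b10000 = 16; 16 != 17 -> empty
(230,72): row=0b11100110, col=0b1001000, row AND col = 0b1000000 = 64; 64 != 72 -> empty
(231,104): row=0b11100111, col=0b1101000, row AND col = 0b1100000 = 96; 96 != 104 -> empty
(79,53): row=0b1001111, col=0b110101, row AND col = 0b101 = 5; 5 != 53 -> empty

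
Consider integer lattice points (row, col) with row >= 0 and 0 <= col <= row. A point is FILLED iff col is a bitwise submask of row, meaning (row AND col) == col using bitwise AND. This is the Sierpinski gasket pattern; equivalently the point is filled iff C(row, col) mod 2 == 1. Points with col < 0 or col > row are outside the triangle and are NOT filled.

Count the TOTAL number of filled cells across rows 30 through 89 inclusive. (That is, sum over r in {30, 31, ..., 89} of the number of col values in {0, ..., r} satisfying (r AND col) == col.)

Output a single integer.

r30=11110 pc4: +16 =16
r31=11111 pc5: +32 =48
r32=100000 pc1: +2 =50
r33=100001 pc2: +4 =54
r34=100010 pc2: +4 =58
r35=100011 pc3: +8 =66
r36=100100 pc2: +4 =70
r37=100101 pc3: +8 =78
r38=100110 pc3: +8 =86
r39=100111 pc4: +16 =102
r40=101000 pc2: +4 =106
r41=101001 pc3: +8 =114
r42=101010 pc3: +8 =122
r43=101011 pc4: +16 =138
r44=101100 pc3: +8 =146
r45=101101 pc4: +16 =162
r46=101110 pc4: +16 =178
r47=101111 pc5: +32 =210
r48=110000 pc2: +4 =214
r49=110001 pc3: +8 =222
r50=110010 pc3: +8 =230
r51=110011 pc4: +16 =246
r52=110100 pc3: +8 =254
r53=110101 pc4: +16 =270
r54=110110 pc4: +16 =286
r55=110111 pc5: +32 =318
r56=111000 pc3: +8 =326
r57=111001 pc4: +16 =342
r58=111010 pc4: +16 =358
r59=111011 pc5: +32 =390
r60=111100 pc4: +16 =406
r61=111101 pc5: +32 =438
r62=111110 pc5: +32 =470
r63=111111 pc6: +64 =534
r64=1000000 pc1: +2 =536
r65=1000001 pc2: +4 =540
r66=1000010 pc2: +4 =544
r67=1000011 pc3: +8 =552
r68=1000100 pc2: +4 =556
r69=1000101 pc3: +8 =564
r70=1000110 pc3: +8 =572
r71=1000111 pc4: +16 =588
r72=1001000 pc2: +4 =592
r73=1001001 pc3: +8 =600
r74=1001010 pc3: +8 =608
r75=1001011 pc4: +16 =624
r76=1001100 pc3: +8 =632
r77=1001101 pc4: +16 =648
r78=1001110 pc4: +16 =664
r79=1001111 pc5: +32 =696
r80=1010000 pc2: +4 =700
r81=1010001 pc3: +8 =708
r82=1010010 pc3: +8 =716
r83=1010011 pc4: +16 =732
r84=1010100 pc3: +8 =740
r85=1010101 pc4: +16 =756
r86=1010110 pc4: +16 =772
r87=1010111 pc5: +32 =804
r88=1011000 pc3: +8 =812
r89=1011001 pc4: +16 =828

Answer: 828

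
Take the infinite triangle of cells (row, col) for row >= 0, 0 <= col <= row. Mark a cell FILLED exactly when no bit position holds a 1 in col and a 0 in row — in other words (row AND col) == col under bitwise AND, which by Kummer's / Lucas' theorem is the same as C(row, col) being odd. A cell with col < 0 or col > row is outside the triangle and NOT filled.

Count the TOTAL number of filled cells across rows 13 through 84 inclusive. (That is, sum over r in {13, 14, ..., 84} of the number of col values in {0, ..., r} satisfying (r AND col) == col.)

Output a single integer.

r13=1101 pc3: +8 =8
r14=1110 pc3: +8 =16
r15=1111 pc4: +16 =32
r16=10000 pc1: +2 =34
r17=10001 pc2: +4 =38
r18=10010 pc2: +4 =42
r19=10011 pc3: +8 =50
r20=10100 pc2: +4 =54
r21=10101 pc3: +8 =62
r22=10110 pc3: +8 =70
r23=10111 pc4: +16 =86
r24=11000 pc2: +4 =90
r25=11001 pc3: +8 =98
r26=11010 pc3: +8 =106
r27=11011 pc4: +16 =122
r28=11100 pc3: +8 =130
r29=11101 pc4: +16 =146
r30=11110 pc4: +16 =162
r31=11111 pc5: +32 =194
r32=100000 pc1: +2 =196
r33=100001 pc2: +4 =200
r34=100010 pc2: +4 =204
r35=100011 pc3: +8 =212
r36=100100 pc2: +4 =216
r37=100101 pc3: +8 =224
r38=100110 pc3: +8 =232
r39=100111 pc4: +16 =248
r40=101000 pc2: +4 =252
r41=101001 pc3: +8 =260
r42=101010 pc3: +8 =268
r43=101011 pc4: +16 =284
r44=101100 pc3: +8 =292
r45=101101 pc4: +16 =308
r46=101110 pc4: +16 =324
r47=101111 pc5: +32 =356
r48=110000 pc2: +4 =360
r49=110001 pc3: +8 =368
r50=110010 pc3: +8 =376
r51=110011 pc4: +16 =392
r52=110100 pc3: +8 =400
r53=110101 pc4: +16 =416
r54=110110 pc4: +16 =432
r55=110111 pc5: +32 =464
r56=111000 pc3: +8 =472
r57=111001 pc4: +16 =488
r58=111010 pc4: +16 =504
r59=111011 pc5: +32 =536
r60=111100 pc4: +16 =552
r61=111101 pc5: +32 =584
r62=111110 pc5: +32 =616
r63=111111 pc6: +64 =680
r64=1000000 pc1: +2 =682
r65=1000001 pc2: +4 =686
r66=1000010 pc2: +4 =690
r67=1000011 pc3: +8 =698
r68=1000100 pc2: +4 =702
r69=1000101 pc3: +8 =710
r70=1000110 pc3: +8 =718
r71=1000111 pc4: +16 =734
r72=1001000 pc2: +4 =738
r73=1001001 pc3: +8 =746
r74=1001010 pc3: +8 =754
r75=1001011 pc4: +16 =770
r76=1001100 pc3: +8 =778
r77=1001101 pc4: +16 =794
r78=1001110 pc4: +16 =810
r79=1001111 pc5: +32 =842
r80=1010000 pc2: +4 =846
r81=1010001 pc3: +8 =854
r82=1010010 pc3: +8 =862
r83=1010011 pc4: +16 =878
r84=1010100 pc3: +8 =886

Answer: 886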